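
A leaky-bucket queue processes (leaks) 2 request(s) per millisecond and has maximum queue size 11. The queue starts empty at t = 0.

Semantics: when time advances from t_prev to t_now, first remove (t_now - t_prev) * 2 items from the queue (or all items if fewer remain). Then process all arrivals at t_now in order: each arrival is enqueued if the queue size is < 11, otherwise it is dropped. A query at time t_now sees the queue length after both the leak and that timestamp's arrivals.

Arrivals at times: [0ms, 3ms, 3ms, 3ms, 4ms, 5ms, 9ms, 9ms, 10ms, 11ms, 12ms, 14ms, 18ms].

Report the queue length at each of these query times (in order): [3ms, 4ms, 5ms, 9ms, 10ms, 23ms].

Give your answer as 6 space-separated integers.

Queue lengths at query times:
  query t=3ms: backlog = 3
  query t=4ms: backlog = 2
  query t=5ms: backlog = 1
  query t=9ms: backlog = 2
  query t=10ms: backlog = 1
  query t=23ms: backlog = 0

Answer: 3 2 1 2 1 0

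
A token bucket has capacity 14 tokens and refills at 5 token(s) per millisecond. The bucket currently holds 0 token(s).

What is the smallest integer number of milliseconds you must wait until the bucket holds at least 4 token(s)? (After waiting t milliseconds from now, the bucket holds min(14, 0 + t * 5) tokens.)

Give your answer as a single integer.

Answer: 1

Derivation:
Need 0 + t * 5 >= 4, so t >= 4/5.
Smallest integer t = ceil(4/5) = 1.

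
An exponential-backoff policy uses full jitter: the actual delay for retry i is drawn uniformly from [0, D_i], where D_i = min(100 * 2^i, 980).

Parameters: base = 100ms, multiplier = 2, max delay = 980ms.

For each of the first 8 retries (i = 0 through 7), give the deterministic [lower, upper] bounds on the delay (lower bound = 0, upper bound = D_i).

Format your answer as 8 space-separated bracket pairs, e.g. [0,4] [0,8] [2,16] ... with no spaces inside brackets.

Answer: [0,100] [0,200] [0,400] [0,800] [0,980] [0,980] [0,980] [0,980]

Derivation:
Computing bounds per retry:
  i=0: D_i=min(100*2^0,980)=100, bounds=[0,100]
  i=1: D_i=min(100*2^1,980)=200, bounds=[0,200]
  i=2: D_i=min(100*2^2,980)=400, bounds=[0,400]
  i=3: D_i=min(100*2^3,980)=800, bounds=[0,800]
  i=4: D_i=min(100*2^4,980)=980, bounds=[0,980]
  i=5: D_i=min(100*2^5,980)=980, bounds=[0,980]
  i=6: D_i=min(100*2^6,980)=980, bounds=[0,980]
  i=7: D_i=min(100*2^7,980)=980, bounds=[0,980]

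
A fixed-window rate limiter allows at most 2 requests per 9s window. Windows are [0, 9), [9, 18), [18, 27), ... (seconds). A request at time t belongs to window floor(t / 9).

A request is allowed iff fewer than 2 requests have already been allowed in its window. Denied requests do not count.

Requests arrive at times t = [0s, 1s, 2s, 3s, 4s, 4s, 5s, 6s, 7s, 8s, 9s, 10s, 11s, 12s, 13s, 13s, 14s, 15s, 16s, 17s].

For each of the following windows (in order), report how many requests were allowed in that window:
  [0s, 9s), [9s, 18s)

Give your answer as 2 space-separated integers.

Answer: 2 2

Derivation:
Processing requests:
  req#1 t=0s (window 0): ALLOW
  req#2 t=1s (window 0): ALLOW
  req#3 t=2s (window 0): DENY
  req#4 t=3s (window 0): DENY
  req#5 t=4s (window 0): DENY
  req#6 t=4s (window 0): DENY
  req#7 t=5s (window 0): DENY
  req#8 t=6s (window 0): DENY
  req#9 t=7s (window 0): DENY
  req#10 t=8s (window 0): DENY
  req#11 t=9s (window 1): ALLOW
  req#12 t=10s (window 1): ALLOW
  req#13 t=11s (window 1): DENY
  req#14 t=12s (window 1): DENY
  req#15 t=13s (window 1): DENY
  req#16 t=13s (window 1): DENY
  req#17 t=14s (window 1): DENY
  req#18 t=15s (window 1): DENY
  req#19 t=16s (window 1): DENY
  req#20 t=17s (window 1): DENY

Allowed counts by window: 2 2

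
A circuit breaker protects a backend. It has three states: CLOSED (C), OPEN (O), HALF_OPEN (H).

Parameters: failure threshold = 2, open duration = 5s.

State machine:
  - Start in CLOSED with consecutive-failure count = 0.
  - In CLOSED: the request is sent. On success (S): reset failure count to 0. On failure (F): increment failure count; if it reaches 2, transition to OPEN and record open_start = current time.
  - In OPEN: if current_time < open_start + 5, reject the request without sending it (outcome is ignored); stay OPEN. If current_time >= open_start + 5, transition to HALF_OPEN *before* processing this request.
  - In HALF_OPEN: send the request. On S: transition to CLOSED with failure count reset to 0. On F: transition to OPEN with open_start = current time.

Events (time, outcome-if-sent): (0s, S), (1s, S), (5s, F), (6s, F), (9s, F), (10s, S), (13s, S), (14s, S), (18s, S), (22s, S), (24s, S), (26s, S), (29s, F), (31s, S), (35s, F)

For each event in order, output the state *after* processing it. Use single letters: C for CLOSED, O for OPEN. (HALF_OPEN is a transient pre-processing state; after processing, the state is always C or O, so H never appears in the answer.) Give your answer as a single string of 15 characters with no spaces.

State after each event:
  event#1 t=0s outcome=S: state=CLOSED
  event#2 t=1s outcome=S: state=CLOSED
  event#3 t=5s outcome=F: state=CLOSED
  event#4 t=6s outcome=F: state=OPEN
  event#5 t=9s outcome=F: state=OPEN
  event#6 t=10s outcome=S: state=OPEN
  event#7 t=13s outcome=S: state=CLOSED
  event#8 t=14s outcome=S: state=CLOSED
  event#9 t=18s outcome=S: state=CLOSED
  event#10 t=22s outcome=S: state=CLOSED
  event#11 t=24s outcome=S: state=CLOSED
  event#12 t=26s outcome=S: state=CLOSED
  event#13 t=29s outcome=F: state=CLOSED
  event#14 t=31s outcome=S: state=CLOSED
  event#15 t=35s outcome=F: state=CLOSED

Answer: CCCOOOCCCCCCCCC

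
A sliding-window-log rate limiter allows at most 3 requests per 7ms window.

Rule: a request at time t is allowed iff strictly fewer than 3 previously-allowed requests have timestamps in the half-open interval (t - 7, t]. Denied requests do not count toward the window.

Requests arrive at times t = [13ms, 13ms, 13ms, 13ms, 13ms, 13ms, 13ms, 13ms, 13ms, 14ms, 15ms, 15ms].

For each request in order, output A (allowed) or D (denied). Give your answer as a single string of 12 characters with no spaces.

Answer: AAADDDDDDDDD

Derivation:
Tracking allowed requests in the window:
  req#1 t=13ms: ALLOW
  req#2 t=13ms: ALLOW
  req#3 t=13ms: ALLOW
  req#4 t=13ms: DENY
  req#5 t=13ms: DENY
  req#6 t=13ms: DENY
  req#7 t=13ms: DENY
  req#8 t=13ms: DENY
  req#9 t=13ms: DENY
  req#10 t=14ms: DENY
  req#11 t=15ms: DENY
  req#12 t=15ms: DENY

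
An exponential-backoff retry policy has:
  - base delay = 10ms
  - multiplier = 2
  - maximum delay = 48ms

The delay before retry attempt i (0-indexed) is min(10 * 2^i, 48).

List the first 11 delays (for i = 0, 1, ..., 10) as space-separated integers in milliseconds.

Answer: 10 20 40 48 48 48 48 48 48 48 48

Derivation:
Computing each delay:
  i=0: min(10*2^0, 48) = 10
  i=1: min(10*2^1, 48) = 20
  i=2: min(10*2^2, 48) = 40
  i=3: min(10*2^3, 48) = 48
  i=4: min(10*2^4, 48) = 48
  i=5: min(10*2^5, 48) = 48
  i=6: min(10*2^6, 48) = 48
  i=7: min(10*2^7, 48) = 48
  i=8: min(10*2^8, 48) = 48
  i=9: min(10*2^9, 48) = 48
  i=10: min(10*2^10, 48) = 48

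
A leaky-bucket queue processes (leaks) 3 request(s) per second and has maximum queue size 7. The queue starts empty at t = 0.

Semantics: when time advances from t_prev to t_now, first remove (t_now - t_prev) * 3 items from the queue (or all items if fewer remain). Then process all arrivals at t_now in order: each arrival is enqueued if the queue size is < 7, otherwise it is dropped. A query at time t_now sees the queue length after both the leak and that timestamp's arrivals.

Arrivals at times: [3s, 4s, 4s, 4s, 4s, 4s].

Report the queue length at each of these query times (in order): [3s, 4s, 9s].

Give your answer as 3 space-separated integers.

Queue lengths at query times:
  query t=3s: backlog = 1
  query t=4s: backlog = 5
  query t=9s: backlog = 0

Answer: 1 5 0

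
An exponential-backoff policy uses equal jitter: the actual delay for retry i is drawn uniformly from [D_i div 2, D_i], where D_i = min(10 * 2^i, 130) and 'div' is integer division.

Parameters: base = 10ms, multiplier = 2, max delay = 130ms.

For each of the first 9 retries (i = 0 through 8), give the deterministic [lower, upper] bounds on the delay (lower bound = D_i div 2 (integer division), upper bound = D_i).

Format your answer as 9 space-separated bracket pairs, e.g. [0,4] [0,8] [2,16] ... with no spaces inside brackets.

Computing bounds per retry:
  i=0: D_i=min(10*2^0,130)=10, bounds=[5,10]
  i=1: D_i=min(10*2^1,130)=20, bounds=[10,20]
  i=2: D_i=min(10*2^2,130)=40, bounds=[20,40]
  i=3: D_i=min(10*2^3,130)=80, bounds=[40,80]
  i=4: D_i=min(10*2^4,130)=130, bounds=[65,130]
  i=5: D_i=min(10*2^5,130)=130, bounds=[65,130]
  i=6: D_i=min(10*2^6,130)=130, bounds=[65,130]
  i=7: D_i=min(10*2^7,130)=130, bounds=[65,130]
  i=8: D_i=min(10*2^8,130)=130, bounds=[65,130]

Answer: [5,10] [10,20] [20,40] [40,80] [65,130] [65,130] [65,130] [65,130] [65,130]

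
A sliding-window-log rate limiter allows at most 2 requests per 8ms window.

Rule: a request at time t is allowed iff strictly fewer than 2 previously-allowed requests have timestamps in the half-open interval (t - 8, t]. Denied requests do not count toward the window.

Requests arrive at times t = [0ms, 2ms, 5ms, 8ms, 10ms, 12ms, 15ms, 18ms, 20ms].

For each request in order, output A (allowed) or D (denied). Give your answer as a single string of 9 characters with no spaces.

Answer: AADAADDAA

Derivation:
Tracking allowed requests in the window:
  req#1 t=0ms: ALLOW
  req#2 t=2ms: ALLOW
  req#3 t=5ms: DENY
  req#4 t=8ms: ALLOW
  req#5 t=10ms: ALLOW
  req#6 t=12ms: DENY
  req#7 t=15ms: DENY
  req#8 t=18ms: ALLOW
  req#9 t=20ms: ALLOW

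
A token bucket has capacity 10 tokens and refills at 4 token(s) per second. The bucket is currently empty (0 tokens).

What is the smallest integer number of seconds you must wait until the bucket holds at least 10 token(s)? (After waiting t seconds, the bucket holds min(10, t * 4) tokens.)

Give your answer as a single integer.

Need t * 4 >= 10, so t >= 10/4.
Smallest integer t = ceil(10/4) = 3.

Answer: 3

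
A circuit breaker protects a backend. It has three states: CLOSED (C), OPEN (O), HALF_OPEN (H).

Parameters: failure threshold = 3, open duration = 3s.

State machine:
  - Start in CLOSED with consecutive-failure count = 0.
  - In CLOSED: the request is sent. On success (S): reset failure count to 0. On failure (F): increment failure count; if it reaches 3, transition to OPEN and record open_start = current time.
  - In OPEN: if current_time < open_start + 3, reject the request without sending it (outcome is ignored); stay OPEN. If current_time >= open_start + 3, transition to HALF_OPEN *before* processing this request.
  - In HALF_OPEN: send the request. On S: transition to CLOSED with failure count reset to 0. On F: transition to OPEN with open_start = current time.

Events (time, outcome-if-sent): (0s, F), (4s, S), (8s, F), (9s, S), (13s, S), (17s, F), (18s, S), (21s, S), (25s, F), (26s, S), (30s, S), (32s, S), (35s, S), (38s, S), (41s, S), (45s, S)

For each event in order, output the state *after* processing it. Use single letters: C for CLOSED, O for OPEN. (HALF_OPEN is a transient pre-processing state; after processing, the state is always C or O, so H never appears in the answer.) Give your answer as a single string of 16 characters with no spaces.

Answer: CCCCCCCCCCCCCCCC

Derivation:
State after each event:
  event#1 t=0s outcome=F: state=CLOSED
  event#2 t=4s outcome=S: state=CLOSED
  event#3 t=8s outcome=F: state=CLOSED
  event#4 t=9s outcome=S: state=CLOSED
  event#5 t=13s outcome=S: state=CLOSED
  event#6 t=17s outcome=F: state=CLOSED
  event#7 t=18s outcome=S: state=CLOSED
  event#8 t=21s outcome=S: state=CLOSED
  event#9 t=25s outcome=F: state=CLOSED
  event#10 t=26s outcome=S: state=CLOSED
  event#11 t=30s outcome=S: state=CLOSED
  event#12 t=32s outcome=S: state=CLOSED
  event#13 t=35s outcome=S: state=CLOSED
  event#14 t=38s outcome=S: state=CLOSED
  event#15 t=41s outcome=S: state=CLOSED
  event#16 t=45s outcome=S: state=CLOSED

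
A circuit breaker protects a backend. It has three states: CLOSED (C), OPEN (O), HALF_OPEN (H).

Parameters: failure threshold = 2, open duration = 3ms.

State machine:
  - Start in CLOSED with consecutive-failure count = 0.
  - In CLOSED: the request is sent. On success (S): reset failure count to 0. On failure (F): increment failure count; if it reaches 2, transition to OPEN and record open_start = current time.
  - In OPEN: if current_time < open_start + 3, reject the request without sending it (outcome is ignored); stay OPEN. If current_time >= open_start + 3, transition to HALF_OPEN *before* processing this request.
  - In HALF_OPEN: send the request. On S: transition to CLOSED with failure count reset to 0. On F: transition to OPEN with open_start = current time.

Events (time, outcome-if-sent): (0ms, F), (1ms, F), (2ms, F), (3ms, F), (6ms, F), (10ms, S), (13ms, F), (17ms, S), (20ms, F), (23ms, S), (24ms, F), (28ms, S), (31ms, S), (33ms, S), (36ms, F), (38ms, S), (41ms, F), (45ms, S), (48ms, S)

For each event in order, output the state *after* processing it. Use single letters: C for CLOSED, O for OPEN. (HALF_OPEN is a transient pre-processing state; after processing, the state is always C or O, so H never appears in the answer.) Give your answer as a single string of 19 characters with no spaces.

Answer: COOOOCCCCCCCCCCCCCC

Derivation:
State after each event:
  event#1 t=0ms outcome=F: state=CLOSED
  event#2 t=1ms outcome=F: state=OPEN
  event#3 t=2ms outcome=F: state=OPEN
  event#4 t=3ms outcome=F: state=OPEN
  event#5 t=6ms outcome=F: state=OPEN
  event#6 t=10ms outcome=S: state=CLOSED
  event#7 t=13ms outcome=F: state=CLOSED
  event#8 t=17ms outcome=S: state=CLOSED
  event#9 t=20ms outcome=F: state=CLOSED
  event#10 t=23ms outcome=S: state=CLOSED
  event#11 t=24ms outcome=F: state=CLOSED
  event#12 t=28ms outcome=S: state=CLOSED
  event#13 t=31ms outcome=S: state=CLOSED
  event#14 t=33ms outcome=S: state=CLOSED
  event#15 t=36ms outcome=F: state=CLOSED
  event#16 t=38ms outcome=S: state=CLOSED
  event#17 t=41ms outcome=F: state=CLOSED
  event#18 t=45ms outcome=S: state=CLOSED
  event#19 t=48ms outcome=S: state=CLOSED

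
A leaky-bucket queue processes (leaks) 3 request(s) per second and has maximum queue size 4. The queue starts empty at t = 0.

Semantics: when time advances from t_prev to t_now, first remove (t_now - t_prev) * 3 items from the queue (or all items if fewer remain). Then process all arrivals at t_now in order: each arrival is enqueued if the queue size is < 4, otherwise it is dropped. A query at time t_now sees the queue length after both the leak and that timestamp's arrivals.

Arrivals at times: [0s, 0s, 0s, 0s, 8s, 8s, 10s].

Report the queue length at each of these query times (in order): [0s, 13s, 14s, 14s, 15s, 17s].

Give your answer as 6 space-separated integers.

Queue lengths at query times:
  query t=0s: backlog = 4
  query t=13s: backlog = 0
  query t=14s: backlog = 0
  query t=14s: backlog = 0
  query t=15s: backlog = 0
  query t=17s: backlog = 0

Answer: 4 0 0 0 0 0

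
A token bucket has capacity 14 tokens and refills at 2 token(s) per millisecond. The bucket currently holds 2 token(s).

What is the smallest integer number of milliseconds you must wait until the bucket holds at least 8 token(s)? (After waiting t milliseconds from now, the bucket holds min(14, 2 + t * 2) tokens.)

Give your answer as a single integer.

Answer: 3

Derivation:
Need 2 + t * 2 >= 8, so t >= 6/2.
Smallest integer t = ceil(6/2) = 3.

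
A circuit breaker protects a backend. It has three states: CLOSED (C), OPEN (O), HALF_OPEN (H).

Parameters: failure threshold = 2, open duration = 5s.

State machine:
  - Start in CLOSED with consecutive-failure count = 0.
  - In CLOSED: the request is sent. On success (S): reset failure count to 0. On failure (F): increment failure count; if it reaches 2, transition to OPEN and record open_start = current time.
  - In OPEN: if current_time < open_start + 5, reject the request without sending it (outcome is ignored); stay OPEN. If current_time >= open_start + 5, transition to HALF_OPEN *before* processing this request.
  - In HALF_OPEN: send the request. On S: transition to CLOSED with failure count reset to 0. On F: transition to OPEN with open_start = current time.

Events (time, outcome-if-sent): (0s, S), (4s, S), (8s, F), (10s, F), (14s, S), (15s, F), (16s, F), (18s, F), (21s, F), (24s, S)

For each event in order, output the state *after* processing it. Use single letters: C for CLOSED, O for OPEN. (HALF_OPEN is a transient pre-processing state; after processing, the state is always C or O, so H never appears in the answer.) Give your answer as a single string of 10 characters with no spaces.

State after each event:
  event#1 t=0s outcome=S: state=CLOSED
  event#2 t=4s outcome=S: state=CLOSED
  event#3 t=8s outcome=F: state=CLOSED
  event#4 t=10s outcome=F: state=OPEN
  event#5 t=14s outcome=S: state=OPEN
  event#6 t=15s outcome=F: state=OPEN
  event#7 t=16s outcome=F: state=OPEN
  event#8 t=18s outcome=F: state=OPEN
  event#9 t=21s outcome=F: state=OPEN
  event#10 t=24s outcome=S: state=OPEN

Answer: CCCOOOOOOO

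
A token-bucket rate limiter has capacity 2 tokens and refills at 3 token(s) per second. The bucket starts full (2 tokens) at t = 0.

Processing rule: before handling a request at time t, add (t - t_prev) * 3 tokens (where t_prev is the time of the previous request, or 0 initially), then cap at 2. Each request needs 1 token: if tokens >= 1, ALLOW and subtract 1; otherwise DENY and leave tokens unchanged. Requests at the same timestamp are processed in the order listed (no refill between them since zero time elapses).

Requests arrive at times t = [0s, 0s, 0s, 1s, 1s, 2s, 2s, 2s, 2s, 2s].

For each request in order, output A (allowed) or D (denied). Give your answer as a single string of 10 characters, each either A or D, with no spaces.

Answer: AADAAAADDD

Derivation:
Simulating step by step:
  req#1 t=0s: ALLOW
  req#2 t=0s: ALLOW
  req#3 t=0s: DENY
  req#4 t=1s: ALLOW
  req#5 t=1s: ALLOW
  req#6 t=2s: ALLOW
  req#7 t=2s: ALLOW
  req#8 t=2s: DENY
  req#9 t=2s: DENY
  req#10 t=2s: DENY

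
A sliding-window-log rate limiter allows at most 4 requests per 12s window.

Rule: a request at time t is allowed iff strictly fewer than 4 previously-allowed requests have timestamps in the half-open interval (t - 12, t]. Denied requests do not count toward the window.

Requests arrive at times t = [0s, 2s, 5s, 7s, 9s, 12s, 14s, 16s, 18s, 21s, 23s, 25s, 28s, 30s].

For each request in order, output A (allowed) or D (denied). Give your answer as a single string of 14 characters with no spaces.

Tracking allowed requests in the window:
  req#1 t=0s: ALLOW
  req#2 t=2s: ALLOW
  req#3 t=5s: ALLOW
  req#4 t=7s: ALLOW
  req#5 t=9s: DENY
  req#6 t=12s: ALLOW
  req#7 t=14s: ALLOW
  req#8 t=16s: DENY
  req#9 t=18s: ALLOW
  req#10 t=21s: ALLOW
  req#11 t=23s: DENY
  req#12 t=25s: ALLOW
  req#13 t=28s: ALLOW
  req#14 t=30s: ALLOW

Answer: AAAADAADAADAAA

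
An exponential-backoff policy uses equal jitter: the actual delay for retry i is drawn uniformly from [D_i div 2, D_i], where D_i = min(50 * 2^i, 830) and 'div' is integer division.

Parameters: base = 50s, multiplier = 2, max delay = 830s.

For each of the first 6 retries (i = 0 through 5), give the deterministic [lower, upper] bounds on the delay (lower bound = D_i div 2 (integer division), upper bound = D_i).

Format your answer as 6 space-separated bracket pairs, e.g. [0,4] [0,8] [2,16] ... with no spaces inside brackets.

Answer: [25,50] [50,100] [100,200] [200,400] [400,800] [415,830]

Derivation:
Computing bounds per retry:
  i=0: D_i=min(50*2^0,830)=50, bounds=[25,50]
  i=1: D_i=min(50*2^1,830)=100, bounds=[50,100]
  i=2: D_i=min(50*2^2,830)=200, bounds=[100,200]
  i=3: D_i=min(50*2^3,830)=400, bounds=[200,400]
  i=4: D_i=min(50*2^4,830)=800, bounds=[400,800]
  i=5: D_i=min(50*2^5,830)=830, bounds=[415,830]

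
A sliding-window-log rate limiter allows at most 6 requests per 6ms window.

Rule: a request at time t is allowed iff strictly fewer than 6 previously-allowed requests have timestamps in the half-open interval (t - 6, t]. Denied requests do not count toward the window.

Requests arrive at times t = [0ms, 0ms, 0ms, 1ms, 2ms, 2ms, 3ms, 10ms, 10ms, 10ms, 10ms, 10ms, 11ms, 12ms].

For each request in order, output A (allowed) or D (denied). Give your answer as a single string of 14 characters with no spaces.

Tracking allowed requests in the window:
  req#1 t=0ms: ALLOW
  req#2 t=0ms: ALLOW
  req#3 t=0ms: ALLOW
  req#4 t=1ms: ALLOW
  req#5 t=2ms: ALLOW
  req#6 t=2ms: ALLOW
  req#7 t=3ms: DENY
  req#8 t=10ms: ALLOW
  req#9 t=10ms: ALLOW
  req#10 t=10ms: ALLOW
  req#11 t=10ms: ALLOW
  req#12 t=10ms: ALLOW
  req#13 t=11ms: ALLOW
  req#14 t=12ms: DENY

Answer: AAAAAADAAAAAAD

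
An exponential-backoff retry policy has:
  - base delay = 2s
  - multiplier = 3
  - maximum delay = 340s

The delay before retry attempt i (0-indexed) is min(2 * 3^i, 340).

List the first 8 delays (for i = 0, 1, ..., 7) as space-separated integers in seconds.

Answer: 2 6 18 54 162 340 340 340

Derivation:
Computing each delay:
  i=0: min(2*3^0, 340) = 2
  i=1: min(2*3^1, 340) = 6
  i=2: min(2*3^2, 340) = 18
  i=3: min(2*3^3, 340) = 54
  i=4: min(2*3^4, 340) = 162
  i=5: min(2*3^5, 340) = 340
  i=6: min(2*3^6, 340) = 340
  i=7: min(2*3^7, 340) = 340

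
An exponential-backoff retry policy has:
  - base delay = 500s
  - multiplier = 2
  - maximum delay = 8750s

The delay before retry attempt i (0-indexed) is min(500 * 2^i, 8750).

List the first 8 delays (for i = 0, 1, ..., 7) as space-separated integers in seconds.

Computing each delay:
  i=0: min(500*2^0, 8750) = 500
  i=1: min(500*2^1, 8750) = 1000
  i=2: min(500*2^2, 8750) = 2000
  i=3: min(500*2^3, 8750) = 4000
  i=4: min(500*2^4, 8750) = 8000
  i=5: min(500*2^5, 8750) = 8750
  i=6: min(500*2^6, 8750) = 8750
  i=7: min(500*2^7, 8750) = 8750

Answer: 500 1000 2000 4000 8000 8750 8750 8750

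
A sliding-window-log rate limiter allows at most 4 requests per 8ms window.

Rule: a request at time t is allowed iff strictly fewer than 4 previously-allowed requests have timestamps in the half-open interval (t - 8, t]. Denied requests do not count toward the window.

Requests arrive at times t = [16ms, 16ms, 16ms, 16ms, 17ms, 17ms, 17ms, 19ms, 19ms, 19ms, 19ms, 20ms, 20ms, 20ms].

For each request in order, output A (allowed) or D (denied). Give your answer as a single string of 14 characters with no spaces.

Tracking allowed requests in the window:
  req#1 t=16ms: ALLOW
  req#2 t=16ms: ALLOW
  req#3 t=16ms: ALLOW
  req#4 t=16ms: ALLOW
  req#5 t=17ms: DENY
  req#6 t=17ms: DENY
  req#7 t=17ms: DENY
  req#8 t=19ms: DENY
  req#9 t=19ms: DENY
  req#10 t=19ms: DENY
  req#11 t=19ms: DENY
  req#12 t=20ms: DENY
  req#13 t=20ms: DENY
  req#14 t=20ms: DENY

Answer: AAAADDDDDDDDDD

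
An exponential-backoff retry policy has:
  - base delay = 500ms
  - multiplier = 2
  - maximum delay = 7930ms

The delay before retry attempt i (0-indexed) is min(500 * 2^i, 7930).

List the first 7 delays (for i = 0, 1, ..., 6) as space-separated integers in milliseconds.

Computing each delay:
  i=0: min(500*2^0, 7930) = 500
  i=1: min(500*2^1, 7930) = 1000
  i=2: min(500*2^2, 7930) = 2000
  i=3: min(500*2^3, 7930) = 4000
  i=4: min(500*2^4, 7930) = 7930
  i=5: min(500*2^5, 7930) = 7930
  i=6: min(500*2^6, 7930) = 7930

Answer: 500 1000 2000 4000 7930 7930 7930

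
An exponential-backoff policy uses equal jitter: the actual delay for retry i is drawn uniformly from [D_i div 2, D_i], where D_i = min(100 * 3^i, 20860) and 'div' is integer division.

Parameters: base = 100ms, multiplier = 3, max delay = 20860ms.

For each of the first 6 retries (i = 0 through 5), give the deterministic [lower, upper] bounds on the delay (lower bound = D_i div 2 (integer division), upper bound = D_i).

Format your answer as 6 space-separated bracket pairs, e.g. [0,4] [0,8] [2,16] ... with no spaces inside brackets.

Computing bounds per retry:
  i=0: D_i=min(100*3^0,20860)=100, bounds=[50,100]
  i=1: D_i=min(100*3^1,20860)=300, bounds=[150,300]
  i=2: D_i=min(100*3^2,20860)=900, bounds=[450,900]
  i=3: D_i=min(100*3^3,20860)=2700, bounds=[1350,2700]
  i=4: D_i=min(100*3^4,20860)=8100, bounds=[4050,8100]
  i=5: D_i=min(100*3^5,20860)=20860, bounds=[10430,20860]

Answer: [50,100] [150,300] [450,900] [1350,2700] [4050,8100] [10430,20860]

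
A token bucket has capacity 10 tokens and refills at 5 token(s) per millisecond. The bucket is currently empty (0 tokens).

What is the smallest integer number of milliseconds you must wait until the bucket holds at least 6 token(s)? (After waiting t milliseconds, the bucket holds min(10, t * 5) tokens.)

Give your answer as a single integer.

Need t * 5 >= 6, so t >= 6/5.
Smallest integer t = ceil(6/5) = 2.

Answer: 2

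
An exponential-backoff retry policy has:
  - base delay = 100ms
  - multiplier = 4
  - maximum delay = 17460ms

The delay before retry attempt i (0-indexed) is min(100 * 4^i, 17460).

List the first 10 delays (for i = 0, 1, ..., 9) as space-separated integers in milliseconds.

Answer: 100 400 1600 6400 17460 17460 17460 17460 17460 17460

Derivation:
Computing each delay:
  i=0: min(100*4^0, 17460) = 100
  i=1: min(100*4^1, 17460) = 400
  i=2: min(100*4^2, 17460) = 1600
  i=3: min(100*4^3, 17460) = 6400
  i=4: min(100*4^4, 17460) = 17460
  i=5: min(100*4^5, 17460) = 17460
  i=6: min(100*4^6, 17460) = 17460
  i=7: min(100*4^7, 17460) = 17460
  i=8: min(100*4^8, 17460) = 17460
  i=9: min(100*4^9, 17460) = 17460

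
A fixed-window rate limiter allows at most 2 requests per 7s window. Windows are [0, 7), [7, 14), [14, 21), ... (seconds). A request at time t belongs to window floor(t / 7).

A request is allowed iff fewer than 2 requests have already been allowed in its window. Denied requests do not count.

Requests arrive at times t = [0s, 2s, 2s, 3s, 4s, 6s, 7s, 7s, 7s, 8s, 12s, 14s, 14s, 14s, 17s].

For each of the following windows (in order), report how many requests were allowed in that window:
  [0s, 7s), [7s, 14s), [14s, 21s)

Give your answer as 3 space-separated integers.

Answer: 2 2 2

Derivation:
Processing requests:
  req#1 t=0s (window 0): ALLOW
  req#2 t=2s (window 0): ALLOW
  req#3 t=2s (window 0): DENY
  req#4 t=3s (window 0): DENY
  req#5 t=4s (window 0): DENY
  req#6 t=6s (window 0): DENY
  req#7 t=7s (window 1): ALLOW
  req#8 t=7s (window 1): ALLOW
  req#9 t=7s (window 1): DENY
  req#10 t=8s (window 1): DENY
  req#11 t=12s (window 1): DENY
  req#12 t=14s (window 2): ALLOW
  req#13 t=14s (window 2): ALLOW
  req#14 t=14s (window 2): DENY
  req#15 t=17s (window 2): DENY

Allowed counts by window: 2 2 2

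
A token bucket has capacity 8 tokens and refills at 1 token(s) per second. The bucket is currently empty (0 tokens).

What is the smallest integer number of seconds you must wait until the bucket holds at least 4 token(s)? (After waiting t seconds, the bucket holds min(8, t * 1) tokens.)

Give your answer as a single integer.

Need t * 1 >= 4, so t >= 4/1.
Smallest integer t = ceil(4/1) = 4.

Answer: 4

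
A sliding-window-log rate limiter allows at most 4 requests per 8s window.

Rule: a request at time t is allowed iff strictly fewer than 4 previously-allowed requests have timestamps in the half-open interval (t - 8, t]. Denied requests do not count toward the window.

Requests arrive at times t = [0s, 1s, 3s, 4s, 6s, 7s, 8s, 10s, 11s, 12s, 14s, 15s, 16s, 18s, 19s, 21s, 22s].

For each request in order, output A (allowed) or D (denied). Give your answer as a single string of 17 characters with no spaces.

Tracking allowed requests in the window:
  req#1 t=0s: ALLOW
  req#2 t=1s: ALLOW
  req#3 t=3s: ALLOW
  req#4 t=4s: ALLOW
  req#5 t=6s: DENY
  req#6 t=7s: DENY
  req#7 t=8s: ALLOW
  req#8 t=10s: ALLOW
  req#9 t=11s: ALLOW
  req#10 t=12s: ALLOW
  req#11 t=14s: DENY
  req#12 t=15s: DENY
  req#13 t=16s: ALLOW
  req#14 t=18s: ALLOW
  req#15 t=19s: ALLOW
  req#16 t=21s: ALLOW
  req#17 t=22s: DENY

Answer: AAAADDAAAADDAAAAD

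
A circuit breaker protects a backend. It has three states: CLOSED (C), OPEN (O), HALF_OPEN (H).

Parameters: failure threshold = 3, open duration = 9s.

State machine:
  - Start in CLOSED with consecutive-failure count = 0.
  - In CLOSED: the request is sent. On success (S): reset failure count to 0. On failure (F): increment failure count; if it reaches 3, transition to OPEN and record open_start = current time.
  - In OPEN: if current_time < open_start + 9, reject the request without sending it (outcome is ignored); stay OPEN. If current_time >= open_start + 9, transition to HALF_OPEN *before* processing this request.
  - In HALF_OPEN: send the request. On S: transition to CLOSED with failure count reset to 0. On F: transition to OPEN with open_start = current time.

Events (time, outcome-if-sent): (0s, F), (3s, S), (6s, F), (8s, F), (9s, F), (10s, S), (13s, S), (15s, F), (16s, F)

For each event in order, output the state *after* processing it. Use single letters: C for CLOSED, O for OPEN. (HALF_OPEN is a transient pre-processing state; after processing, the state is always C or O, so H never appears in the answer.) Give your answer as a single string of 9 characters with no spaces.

State after each event:
  event#1 t=0s outcome=F: state=CLOSED
  event#2 t=3s outcome=S: state=CLOSED
  event#3 t=6s outcome=F: state=CLOSED
  event#4 t=8s outcome=F: state=CLOSED
  event#5 t=9s outcome=F: state=OPEN
  event#6 t=10s outcome=S: state=OPEN
  event#7 t=13s outcome=S: state=OPEN
  event#8 t=15s outcome=F: state=OPEN
  event#9 t=16s outcome=F: state=OPEN

Answer: CCCCOOOOO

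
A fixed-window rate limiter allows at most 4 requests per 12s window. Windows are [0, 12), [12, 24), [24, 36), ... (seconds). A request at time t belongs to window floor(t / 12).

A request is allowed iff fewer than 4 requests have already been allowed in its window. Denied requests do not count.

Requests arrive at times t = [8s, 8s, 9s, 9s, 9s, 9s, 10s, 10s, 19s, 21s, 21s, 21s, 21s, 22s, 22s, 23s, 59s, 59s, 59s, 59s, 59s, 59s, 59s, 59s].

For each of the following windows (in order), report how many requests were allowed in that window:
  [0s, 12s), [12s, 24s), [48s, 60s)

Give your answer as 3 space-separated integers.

Processing requests:
  req#1 t=8s (window 0): ALLOW
  req#2 t=8s (window 0): ALLOW
  req#3 t=9s (window 0): ALLOW
  req#4 t=9s (window 0): ALLOW
  req#5 t=9s (window 0): DENY
  req#6 t=9s (window 0): DENY
  req#7 t=10s (window 0): DENY
  req#8 t=10s (window 0): DENY
  req#9 t=19s (window 1): ALLOW
  req#10 t=21s (window 1): ALLOW
  req#11 t=21s (window 1): ALLOW
  req#12 t=21s (window 1): ALLOW
  req#13 t=21s (window 1): DENY
  req#14 t=22s (window 1): DENY
  req#15 t=22s (window 1): DENY
  req#16 t=23s (window 1): DENY
  req#17 t=59s (window 4): ALLOW
  req#18 t=59s (window 4): ALLOW
  req#19 t=59s (window 4): ALLOW
  req#20 t=59s (window 4): ALLOW
  req#21 t=59s (window 4): DENY
  req#22 t=59s (window 4): DENY
  req#23 t=59s (window 4): DENY
  req#24 t=59s (window 4): DENY

Allowed counts by window: 4 4 4

Answer: 4 4 4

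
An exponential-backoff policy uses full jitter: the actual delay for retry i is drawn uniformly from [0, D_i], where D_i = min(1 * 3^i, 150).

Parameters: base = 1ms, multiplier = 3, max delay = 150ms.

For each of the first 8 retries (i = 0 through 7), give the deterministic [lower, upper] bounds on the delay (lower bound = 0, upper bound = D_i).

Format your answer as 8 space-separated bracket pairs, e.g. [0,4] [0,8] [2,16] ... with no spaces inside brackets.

Answer: [0,1] [0,3] [0,9] [0,27] [0,81] [0,150] [0,150] [0,150]

Derivation:
Computing bounds per retry:
  i=0: D_i=min(1*3^0,150)=1, bounds=[0,1]
  i=1: D_i=min(1*3^1,150)=3, bounds=[0,3]
  i=2: D_i=min(1*3^2,150)=9, bounds=[0,9]
  i=3: D_i=min(1*3^3,150)=27, bounds=[0,27]
  i=4: D_i=min(1*3^4,150)=81, bounds=[0,81]
  i=5: D_i=min(1*3^5,150)=150, bounds=[0,150]
  i=6: D_i=min(1*3^6,150)=150, bounds=[0,150]
  i=7: D_i=min(1*3^7,150)=150, bounds=[0,150]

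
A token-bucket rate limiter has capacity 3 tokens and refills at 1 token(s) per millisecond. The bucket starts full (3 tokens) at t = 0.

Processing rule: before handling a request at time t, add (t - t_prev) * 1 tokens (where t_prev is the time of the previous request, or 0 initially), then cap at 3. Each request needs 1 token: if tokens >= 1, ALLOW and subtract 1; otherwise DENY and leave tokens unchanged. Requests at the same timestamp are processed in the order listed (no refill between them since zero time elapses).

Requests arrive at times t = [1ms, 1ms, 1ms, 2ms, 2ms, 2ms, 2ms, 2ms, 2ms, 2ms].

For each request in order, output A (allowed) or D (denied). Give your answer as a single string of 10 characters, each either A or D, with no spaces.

Simulating step by step:
  req#1 t=1ms: ALLOW
  req#2 t=1ms: ALLOW
  req#3 t=1ms: ALLOW
  req#4 t=2ms: ALLOW
  req#5 t=2ms: DENY
  req#6 t=2ms: DENY
  req#7 t=2ms: DENY
  req#8 t=2ms: DENY
  req#9 t=2ms: DENY
  req#10 t=2ms: DENY

Answer: AAAADDDDDD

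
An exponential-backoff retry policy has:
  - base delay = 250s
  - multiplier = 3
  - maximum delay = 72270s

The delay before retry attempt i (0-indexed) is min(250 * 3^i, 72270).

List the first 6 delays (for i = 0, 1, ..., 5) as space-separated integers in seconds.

Computing each delay:
  i=0: min(250*3^0, 72270) = 250
  i=1: min(250*3^1, 72270) = 750
  i=2: min(250*3^2, 72270) = 2250
  i=3: min(250*3^3, 72270) = 6750
  i=4: min(250*3^4, 72270) = 20250
  i=5: min(250*3^5, 72270) = 60750

Answer: 250 750 2250 6750 20250 60750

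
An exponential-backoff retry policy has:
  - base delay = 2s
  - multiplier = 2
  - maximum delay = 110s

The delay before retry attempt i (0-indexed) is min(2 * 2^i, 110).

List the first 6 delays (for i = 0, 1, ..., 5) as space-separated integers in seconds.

Answer: 2 4 8 16 32 64

Derivation:
Computing each delay:
  i=0: min(2*2^0, 110) = 2
  i=1: min(2*2^1, 110) = 4
  i=2: min(2*2^2, 110) = 8
  i=3: min(2*2^3, 110) = 16
  i=4: min(2*2^4, 110) = 32
  i=5: min(2*2^5, 110) = 64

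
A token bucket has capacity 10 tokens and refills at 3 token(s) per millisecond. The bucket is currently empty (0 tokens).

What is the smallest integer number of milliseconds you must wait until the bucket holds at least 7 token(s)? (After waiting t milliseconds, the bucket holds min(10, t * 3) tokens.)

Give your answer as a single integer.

Answer: 3

Derivation:
Need t * 3 >= 7, so t >= 7/3.
Smallest integer t = ceil(7/3) = 3.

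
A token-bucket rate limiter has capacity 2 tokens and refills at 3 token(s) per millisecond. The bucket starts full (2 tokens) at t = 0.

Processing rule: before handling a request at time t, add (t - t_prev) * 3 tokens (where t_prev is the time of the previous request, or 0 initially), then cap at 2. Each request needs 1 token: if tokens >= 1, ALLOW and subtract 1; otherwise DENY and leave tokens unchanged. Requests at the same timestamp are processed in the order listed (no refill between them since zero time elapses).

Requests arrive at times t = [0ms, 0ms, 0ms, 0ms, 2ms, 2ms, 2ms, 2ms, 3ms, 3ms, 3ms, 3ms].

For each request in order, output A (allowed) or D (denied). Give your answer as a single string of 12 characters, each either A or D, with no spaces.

Simulating step by step:
  req#1 t=0ms: ALLOW
  req#2 t=0ms: ALLOW
  req#3 t=0ms: DENY
  req#4 t=0ms: DENY
  req#5 t=2ms: ALLOW
  req#6 t=2ms: ALLOW
  req#7 t=2ms: DENY
  req#8 t=2ms: DENY
  req#9 t=3ms: ALLOW
  req#10 t=3ms: ALLOW
  req#11 t=3ms: DENY
  req#12 t=3ms: DENY

Answer: AADDAADDAADD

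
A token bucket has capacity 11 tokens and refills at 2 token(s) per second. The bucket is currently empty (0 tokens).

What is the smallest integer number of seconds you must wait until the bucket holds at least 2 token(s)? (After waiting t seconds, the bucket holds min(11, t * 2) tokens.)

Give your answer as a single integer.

Answer: 1

Derivation:
Need t * 2 >= 2, so t >= 2/2.
Smallest integer t = ceil(2/2) = 1.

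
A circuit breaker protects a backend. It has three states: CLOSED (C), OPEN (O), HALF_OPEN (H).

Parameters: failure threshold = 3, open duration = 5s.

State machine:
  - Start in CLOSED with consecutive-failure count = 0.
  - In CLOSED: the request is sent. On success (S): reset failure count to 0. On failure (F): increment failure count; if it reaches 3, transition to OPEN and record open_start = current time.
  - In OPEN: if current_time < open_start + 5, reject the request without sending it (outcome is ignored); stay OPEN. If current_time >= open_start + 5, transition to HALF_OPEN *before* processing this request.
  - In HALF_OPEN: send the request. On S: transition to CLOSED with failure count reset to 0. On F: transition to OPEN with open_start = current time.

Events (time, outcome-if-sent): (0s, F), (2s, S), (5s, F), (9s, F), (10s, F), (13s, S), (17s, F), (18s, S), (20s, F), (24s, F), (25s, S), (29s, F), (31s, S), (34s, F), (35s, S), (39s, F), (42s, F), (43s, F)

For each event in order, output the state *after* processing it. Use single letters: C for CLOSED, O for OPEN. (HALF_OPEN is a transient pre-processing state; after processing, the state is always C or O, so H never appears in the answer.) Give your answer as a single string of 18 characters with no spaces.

Answer: CCCCOOOOOOOOOOOOOO

Derivation:
State after each event:
  event#1 t=0s outcome=F: state=CLOSED
  event#2 t=2s outcome=S: state=CLOSED
  event#3 t=5s outcome=F: state=CLOSED
  event#4 t=9s outcome=F: state=CLOSED
  event#5 t=10s outcome=F: state=OPEN
  event#6 t=13s outcome=S: state=OPEN
  event#7 t=17s outcome=F: state=OPEN
  event#8 t=18s outcome=S: state=OPEN
  event#9 t=20s outcome=F: state=OPEN
  event#10 t=24s outcome=F: state=OPEN
  event#11 t=25s outcome=S: state=OPEN
  event#12 t=29s outcome=F: state=OPEN
  event#13 t=31s outcome=S: state=OPEN
  event#14 t=34s outcome=F: state=OPEN
  event#15 t=35s outcome=S: state=OPEN
  event#16 t=39s outcome=F: state=OPEN
  event#17 t=42s outcome=F: state=OPEN
  event#18 t=43s outcome=F: state=OPEN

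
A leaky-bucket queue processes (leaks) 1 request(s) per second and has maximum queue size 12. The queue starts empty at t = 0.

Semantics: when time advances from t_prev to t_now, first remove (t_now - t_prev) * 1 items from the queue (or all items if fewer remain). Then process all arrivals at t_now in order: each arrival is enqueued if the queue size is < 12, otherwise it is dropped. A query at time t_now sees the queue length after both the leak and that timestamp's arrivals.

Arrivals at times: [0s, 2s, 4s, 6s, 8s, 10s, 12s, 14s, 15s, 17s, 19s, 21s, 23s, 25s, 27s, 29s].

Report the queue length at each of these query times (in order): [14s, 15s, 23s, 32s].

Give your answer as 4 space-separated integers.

Queue lengths at query times:
  query t=14s: backlog = 1
  query t=15s: backlog = 1
  query t=23s: backlog = 1
  query t=32s: backlog = 0

Answer: 1 1 1 0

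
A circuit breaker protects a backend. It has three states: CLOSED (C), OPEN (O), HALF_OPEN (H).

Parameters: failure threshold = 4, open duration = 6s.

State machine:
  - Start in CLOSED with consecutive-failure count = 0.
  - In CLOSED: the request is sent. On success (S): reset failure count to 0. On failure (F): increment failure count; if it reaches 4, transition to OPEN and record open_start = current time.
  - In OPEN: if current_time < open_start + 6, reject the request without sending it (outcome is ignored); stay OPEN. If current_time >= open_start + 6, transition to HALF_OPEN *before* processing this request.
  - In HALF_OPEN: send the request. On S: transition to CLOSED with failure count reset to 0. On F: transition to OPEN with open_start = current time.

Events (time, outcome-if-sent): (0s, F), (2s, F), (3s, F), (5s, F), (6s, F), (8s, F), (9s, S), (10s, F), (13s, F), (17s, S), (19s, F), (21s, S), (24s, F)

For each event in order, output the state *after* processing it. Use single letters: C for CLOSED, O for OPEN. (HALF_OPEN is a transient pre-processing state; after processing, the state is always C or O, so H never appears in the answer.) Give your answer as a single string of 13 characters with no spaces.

State after each event:
  event#1 t=0s outcome=F: state=CLOSED
  event#2 t=2s outcome=F: state=CLOSED
  event#3 t=3s outcome=F: state=CLOSED
  event#4 t=5s outcome=F: state=OPEN
  event#5 t=6s outcome=F: state=OPEN
  event#6 t=8s outcome=F: state=OPEN
  event#7 t=9s outcome=S: state=OPEN
  event#8 t=10s outcome=F: state=OPEN
  event#9 t=13s outcome=F: state=OPEN
  event#10 t=17s outcome=S: state=OPEN
  event#11 t=19s outcome=F: state=OPEN
  event#12 t=21s outcome=S: state=OPEN
  event#13 t=24s outcome=F: state=OPEN

Answer: CCCOOOOOOOOOO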